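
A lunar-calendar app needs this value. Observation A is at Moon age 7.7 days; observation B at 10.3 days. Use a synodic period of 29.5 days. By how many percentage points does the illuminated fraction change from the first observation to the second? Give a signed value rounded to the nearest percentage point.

+26 percentage points

First observation: θ = 360°·7.7/29.5 = 94.0°, so f = 0.535.
Second observation: θ = 125.7°, f = 0.792.
Δf = 0.792 − 0.535 = +0.257, i.e. +26 pp.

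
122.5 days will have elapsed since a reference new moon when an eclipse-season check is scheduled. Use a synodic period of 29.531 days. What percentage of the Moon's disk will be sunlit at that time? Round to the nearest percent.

122.5 d spans 4 complete synodic months (4 × 29.531 = 118.12 d) plus 4.38 d.
Elongation θ = 360° × 4.38/29.531 ≈ 53.3°.
With cos θ = 0.597, the lit fraction is (1 − 0.597)/2 ≈ 0.202, so 20%.

20%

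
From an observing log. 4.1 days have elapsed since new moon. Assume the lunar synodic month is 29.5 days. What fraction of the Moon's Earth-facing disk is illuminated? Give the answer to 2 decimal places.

Phase angle: θ = 360°·(4.1 d)/(29.5 d) = 50.0°.
cos 50.0° = 0.642, so f = (1 − 0.642)/2 = 0.179.

0.18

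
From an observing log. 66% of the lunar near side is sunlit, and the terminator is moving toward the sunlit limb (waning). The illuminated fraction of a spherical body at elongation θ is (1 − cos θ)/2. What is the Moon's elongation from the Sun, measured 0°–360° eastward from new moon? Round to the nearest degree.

From f = (1 − cos θ)/2: cos θ = 1 − 2×0.66 = -0.320; arccos → 108.7°.
Waning ⇒ past full, so θ = 360° − 108.7° = 251.3°.

251°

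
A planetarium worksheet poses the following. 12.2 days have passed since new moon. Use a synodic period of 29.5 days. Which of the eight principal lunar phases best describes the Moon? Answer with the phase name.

At 12.2/29.5 of the cycle, θ ≈ 149° — the waxing gibbous range.

waxing gibbous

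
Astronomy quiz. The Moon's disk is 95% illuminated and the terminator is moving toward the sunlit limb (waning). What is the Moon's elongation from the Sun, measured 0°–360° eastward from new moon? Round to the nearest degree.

Invert f = (1 − cos θ)/2 to get cos θ = 1 − 2(0.95) = -0.900, hence θ₀ = arccos -0.900 = 154.2°.
Waning ⇒ past full, so θ = 360° − 154.2° = 205.8°.

206°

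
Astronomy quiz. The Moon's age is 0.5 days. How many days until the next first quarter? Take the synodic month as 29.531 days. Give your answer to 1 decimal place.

6.9 days

First quarter occurs at elongation 90°, i.e. at age 29.531 × 90/360 = 7.383 d.
That is 7.383 − 0.5 = 6.883 days ahead.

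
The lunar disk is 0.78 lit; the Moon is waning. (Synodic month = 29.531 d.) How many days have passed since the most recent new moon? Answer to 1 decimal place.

cos θ = 1 − 2f = -0.560, giving a principal value of 124.1°.
Since the Moon is past full (waning), take the reflex angle: θ = 360° − 124.1° = 235.9°.
Age = 29.531 × 235.9°/360° ≈ 19.35 days.

19.4 days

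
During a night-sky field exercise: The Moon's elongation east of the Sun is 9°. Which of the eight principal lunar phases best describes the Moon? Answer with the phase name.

The new moon sector spans roughly -22°–22°; 9° falls inside it.

new moon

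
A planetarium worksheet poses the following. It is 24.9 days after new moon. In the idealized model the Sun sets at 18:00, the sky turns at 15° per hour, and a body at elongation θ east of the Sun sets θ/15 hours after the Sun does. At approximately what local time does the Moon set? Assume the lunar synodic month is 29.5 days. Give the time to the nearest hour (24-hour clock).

Elongation θ = 360° × 24.9/29.5 ≈ 303.9°.
Delay after the Sun = 303.9° / (15°/h) ≈ 20.26 h.
18:00 + 20.26 h ≈ 14:15 → 14:00 to the nearest hour.

14:00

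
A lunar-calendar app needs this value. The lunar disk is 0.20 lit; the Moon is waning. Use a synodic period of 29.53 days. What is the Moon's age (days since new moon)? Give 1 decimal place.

Invert f = (1 − cos θ)/2 to get cos θ = 1 − 2(0.20) = 0.600, hence θ₀ = arccos 0.600 = 53.1°.
Since the Moon is past full (waning), take the reflex angle: θ = 360° − 53.1° = 306.9°.
That fraction of the synodic month is 306.9/360 × 29.53 d ≈ 25.17 d.

25.2 days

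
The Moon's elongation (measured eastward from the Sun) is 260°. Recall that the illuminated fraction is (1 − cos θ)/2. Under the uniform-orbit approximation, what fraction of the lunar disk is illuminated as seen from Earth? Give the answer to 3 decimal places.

Half-versine of 260°: (1 − (-0.174))/2 = 0.587.

0.587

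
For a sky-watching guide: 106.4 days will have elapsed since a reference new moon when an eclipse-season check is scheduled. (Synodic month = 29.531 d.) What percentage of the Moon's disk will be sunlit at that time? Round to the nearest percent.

90%

106.4/29.531 = 3.603 lunations, so 3 complete cycles and 17.81 d into the next.
The Moon has covered 17.81/29.531 of its cycle, so θ ≈ 360° × 17.81/29.531 = 217.1°.
cos 217.1° = (-0.798), so f = (1 − (-0.798))/2 = 0.899, so 90%.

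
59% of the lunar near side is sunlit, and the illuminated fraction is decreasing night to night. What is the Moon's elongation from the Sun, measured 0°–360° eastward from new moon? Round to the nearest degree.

260°

Invert f = (1 − cos θ)/2 to get cos θ = 1 − 2(0.59) = -0.180, hence θ₀ = arccos -0.180 = 100.4°.
Waning ⇒ past full, so θ = 360° − 100.4° = 259.6°.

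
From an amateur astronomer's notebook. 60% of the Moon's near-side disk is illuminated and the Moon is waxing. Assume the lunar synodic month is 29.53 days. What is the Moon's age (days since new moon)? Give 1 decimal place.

8.3 days

Invert f = (1 − cos θ)/2 to get cos θ = 1 − 2(0.60) = -0.200, hence θ₀ = arccos -0.200 = 101.5°.
The Moon is waxing (0°–180°), so θ = 101.5° directly.
That fraction of the synodic month is 101.5/360 × 29.53 d ≈ 8.33 d.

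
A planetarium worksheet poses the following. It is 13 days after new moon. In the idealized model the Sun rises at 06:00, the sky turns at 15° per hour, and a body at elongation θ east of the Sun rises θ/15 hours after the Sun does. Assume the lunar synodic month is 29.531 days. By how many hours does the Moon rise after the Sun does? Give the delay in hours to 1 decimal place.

The Moon has covered 13/29.531 of its cycle, so θ ≈ 360° × 13/29.531 = 158.5°.
At 15° of sky rotation per hour, 158.5° corresponds to a 10.57 h lag.
So the Moon rises 10.57 h after the Sun.

10.6 h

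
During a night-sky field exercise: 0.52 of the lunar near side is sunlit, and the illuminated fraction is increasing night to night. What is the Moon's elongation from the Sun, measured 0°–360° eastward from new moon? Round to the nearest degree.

From f = (1 − cos θ)/2: cos θ = 1 − 2×0.52 = -0.040; arccos → 92.3°.
Waxing ⇒ before full, so θ = 92.3°.

92°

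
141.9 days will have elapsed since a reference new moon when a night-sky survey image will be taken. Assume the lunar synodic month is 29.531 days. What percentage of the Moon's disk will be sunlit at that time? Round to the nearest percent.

33%

141.9/29.531 = 4.805 lunations, so 4 complete cycles and 23.78 d into the next.
Phase angle: θ = 360°·(23.78 d)/(29.531 d) = 289.8°.
With cos θ = 0.339, the lit fraction is (1 − 0.339)/2 ≈ 0.330, so 33%.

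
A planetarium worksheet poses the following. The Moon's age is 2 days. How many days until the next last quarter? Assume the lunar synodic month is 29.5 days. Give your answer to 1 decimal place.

Last quarter occurs at elongation 270°, i.e. at age 29.5 × 270/360 = 22.125 d.
So 20.125 days remain (22.125 − 2).

20.1 days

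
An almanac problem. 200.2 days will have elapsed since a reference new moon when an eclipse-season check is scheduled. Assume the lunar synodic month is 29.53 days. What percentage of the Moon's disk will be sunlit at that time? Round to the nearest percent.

41%

Reduce mod P: 200.2 − 6×29.53 = 23.02 d into the current lunation.
Elongation θ = 360° × 23.02/29.53 ≈ 280.6°.
cos 280.6° = 0.185, so f = (1 − 0.185)/2 = 0.408, so 41%.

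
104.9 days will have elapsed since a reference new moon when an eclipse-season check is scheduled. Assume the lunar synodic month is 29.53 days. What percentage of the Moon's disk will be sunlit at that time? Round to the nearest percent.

97%

Reduce mod P: 104.9 − 3×29.53 = 16.31 d into the current lunation.
Phase angle: θ = 360°·(16.31 d)/(29.53 d) = 198.8°.
With cos θ = (-0.946), the lit fraction is (1 − (-0.946))/2 ≈ 0.973, so 97%.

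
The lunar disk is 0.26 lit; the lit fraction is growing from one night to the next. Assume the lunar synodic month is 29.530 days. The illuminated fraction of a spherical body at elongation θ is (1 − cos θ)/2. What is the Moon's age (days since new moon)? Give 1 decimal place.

5.0 days

Invert f = (1 − cos θ)/2 to get cos θ = 1 − 2(0.26) = 0.480, hence θ₀ = arccos 0.480 = 61.3°.
Before full moon the principal value applies: θ = 61.3°.
Age = 29.530 × 61.3°/360° ≈ 5.03 days.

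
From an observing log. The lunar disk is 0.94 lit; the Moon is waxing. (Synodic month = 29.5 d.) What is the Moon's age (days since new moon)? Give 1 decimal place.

From f = (1 − cos θ)/2: cos θ = 1 − 2×0.94 = -0.880; arccos → 151.6°.
Before full moon the principal value applies: θ = 151.6°.
Age = 29.5 × 151.6°/360° ≈ 12.43 days.

12.4 days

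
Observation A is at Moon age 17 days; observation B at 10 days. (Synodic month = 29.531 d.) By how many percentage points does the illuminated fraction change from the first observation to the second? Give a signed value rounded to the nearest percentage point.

-18 percentage points

First observation: θ = 360°·17/29.531 = 207.2°, so f = 0.945.
Second observation: θ = 121.9°, f = 0.764.
Δf = 0.764 − 0.945 = -0.180, i.e. -18 pp.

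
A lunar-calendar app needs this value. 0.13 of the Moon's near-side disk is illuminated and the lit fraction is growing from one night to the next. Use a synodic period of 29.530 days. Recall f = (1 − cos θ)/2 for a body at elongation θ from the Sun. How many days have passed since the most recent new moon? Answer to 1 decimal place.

3.5 days

Invert f = (1 − cos θ)/2 to get cos θ = 1 − 2(0.13) = 0.740, hence θ₀ = arccos 0.740 = 42.3°.
The Moon is waxing (0°–180°), so θ = 42.3° directly.
That fraction of the synodic month is 42.3/360 × 29.530 d ≈ 3.47 d.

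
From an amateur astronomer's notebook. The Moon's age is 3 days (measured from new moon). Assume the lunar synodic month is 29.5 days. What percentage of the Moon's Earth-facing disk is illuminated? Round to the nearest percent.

Elongation θ = 360° × 3/29.5 ≈ 36.6°.
Illuminated fraction = (1 − cos 36.6°)/2 = (1 − 0.803)/2 ≈ 0.099, so 10%.

10%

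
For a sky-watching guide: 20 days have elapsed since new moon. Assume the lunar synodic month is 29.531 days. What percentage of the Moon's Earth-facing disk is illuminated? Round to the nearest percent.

Elongation θ = 360° × 20/29.531 ≈ 243.8°.
With cos θ = (-0.441), the lit fraction is (1 − (-0.441))/2 ≈ 0.721, so 72%.

72%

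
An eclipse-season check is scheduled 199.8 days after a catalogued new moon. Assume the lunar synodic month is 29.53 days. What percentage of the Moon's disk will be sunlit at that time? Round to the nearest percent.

199.8/29.53 = 6.766 lunations, so 6 complete cycles and 22.62 d into the next.
The Moon has covered 22.62/29.53 of its cycle, so θ ≈ 360° × 22.62/29.53 = 275.8°.
Illuminated fraction = (1 − cos 275.8°)/2 = (1 − 0.100)/2 ≈ 0.450, so 45%.

45%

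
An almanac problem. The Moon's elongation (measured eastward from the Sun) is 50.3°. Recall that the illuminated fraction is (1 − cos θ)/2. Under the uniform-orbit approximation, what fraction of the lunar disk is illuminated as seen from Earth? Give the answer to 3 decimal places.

0.181

Half-versine of 50.3°: (1 − 0.639)/2 = 0.181.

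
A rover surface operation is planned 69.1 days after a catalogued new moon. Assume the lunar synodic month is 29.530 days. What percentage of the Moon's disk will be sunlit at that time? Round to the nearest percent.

77%

Reduce mod P: 69.1 − 2×29.530 = 10.04 d into the current lunation.
The Moon has covered 10.04/29.530 of its cycle, so θ ≈ 360° × 10.04/29.530 = 122.4°.
Illuminated fraction = (1 − cos 122.4°)/2 = (1 − (-0.536))/2 ≈ 0.768, so 77%.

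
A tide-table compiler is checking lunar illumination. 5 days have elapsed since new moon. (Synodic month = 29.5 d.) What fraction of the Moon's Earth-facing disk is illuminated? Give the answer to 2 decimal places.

0.26

Phase angle: θ = 360°·(5 d)/(29.5 d) = 61.0°.
cos 61.0° = 0.485, so f = (1 − 0.485)/2 = 0.258.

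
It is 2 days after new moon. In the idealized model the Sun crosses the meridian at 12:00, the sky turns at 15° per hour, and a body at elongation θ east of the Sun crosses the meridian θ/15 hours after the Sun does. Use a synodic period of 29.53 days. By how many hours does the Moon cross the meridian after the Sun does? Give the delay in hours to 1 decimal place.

Elongation θ = 360° × 2/29.53 ≈ 24.4°.
The Moon trails the Sun by θ/15 = 24.4/15 ≈ 1.63 hours.
So the Moon crosses the meridian 1.63 h after the Sun.

1.6 h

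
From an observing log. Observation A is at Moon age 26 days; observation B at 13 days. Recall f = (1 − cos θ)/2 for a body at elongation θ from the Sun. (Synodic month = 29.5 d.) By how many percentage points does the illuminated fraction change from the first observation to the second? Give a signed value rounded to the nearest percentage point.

+83 percentage points

First observation: θ = 360°·26/29.5 = 317.3°, so f = 0.133.
Second observation: θ = 158.6°, f = 0.966.
Δf = 0.966 − 0.133 = +0.833, i.e. +83 pp.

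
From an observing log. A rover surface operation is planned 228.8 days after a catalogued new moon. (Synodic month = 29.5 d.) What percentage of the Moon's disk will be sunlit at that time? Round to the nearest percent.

48%

228.8/29.5 = 7.756 lunations, so 7 complete cycles and 22.30 d into the next.
The Moon has covered 22.30/29.5 of its cycle, so θ ≈ 360° × 22.30/29.5 = 272.1°.
cos 272.1° = 0.037, so f = (1 − 0.037)/2 = 0.481, so 48%.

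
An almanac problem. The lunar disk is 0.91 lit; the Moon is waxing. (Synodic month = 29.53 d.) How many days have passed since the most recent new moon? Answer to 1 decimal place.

11.9 days

Invert f = (1 − cos θ)/2 to get cos θ = 1 − 2(0.91) = -0.820, hence θ₀ = arccos -0.820 = 145.1°.
Waxing ⇒ before full, so θ = 145.1°.
That fraction of the synodic month is 145.1/360 × 29.53 d ≈ 11.90 d.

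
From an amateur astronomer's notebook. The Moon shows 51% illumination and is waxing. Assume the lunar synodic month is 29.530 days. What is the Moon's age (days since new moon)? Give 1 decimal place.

7.5 days

Invert f = (1 − cos θ)/2 to get cos θ = 1 − 2(0.51) = -0.020, hence θ₀ = arccos -0.020 = 91.1°.
Waxing ⇒ before full, so θ = 91.1°.
At 360°/29.530 d per day, 91.1° corresponds to 7.48 days.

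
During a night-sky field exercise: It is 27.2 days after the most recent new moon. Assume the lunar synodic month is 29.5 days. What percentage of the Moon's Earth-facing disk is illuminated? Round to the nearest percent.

The Moon has covered 27.2/29.5 of its cycle, so θ ≈ 360° × 27.2/29.5 = 331.9°.
cos 331.9° = 0.882, so f = (1 − 0.882)/2 = 0.059, so 6%.

6%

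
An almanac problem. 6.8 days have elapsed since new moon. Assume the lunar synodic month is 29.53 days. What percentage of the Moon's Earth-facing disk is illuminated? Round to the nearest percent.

44%

Phase angle: θ = 360°·(6.8 d)/(29.53 d) = 82.9°.
With cos θ = 0.124, the lit fraction is (1 − 0.124)/2 ≈ 0.438, so 44%.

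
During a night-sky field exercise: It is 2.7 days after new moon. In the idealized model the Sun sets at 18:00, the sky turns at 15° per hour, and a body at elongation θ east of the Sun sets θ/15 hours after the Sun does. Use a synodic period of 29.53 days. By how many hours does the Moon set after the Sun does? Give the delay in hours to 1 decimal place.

2.2 h

Phase angle: θ = 360°·(2.7 d)/(29.53 d) = 32.9°.
At 15° of sky rotation per hour, 32.9° corresponds to a 2.19 h lag.
So the Moon sets 2.19 h after the Sun.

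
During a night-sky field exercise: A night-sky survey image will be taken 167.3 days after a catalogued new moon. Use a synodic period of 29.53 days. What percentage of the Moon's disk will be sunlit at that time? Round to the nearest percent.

167.3/29.53 = 5.665 lunations, so 5 complete cycles and 19.65 d into the next.
Phase angle: θ = 360°·(19.65 d)/(29.53 d) = 239.6°.
With cos θ = (-0.507), the lit fraction is (1 − (-0.507))/2 ≈ 0.753, so 75%.

75%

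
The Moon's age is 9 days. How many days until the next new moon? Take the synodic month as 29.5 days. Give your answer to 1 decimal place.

One full lunation from the last new moon is 29.5 d; remaining = 29.5 − 9 = 20.500 d.

20.5 days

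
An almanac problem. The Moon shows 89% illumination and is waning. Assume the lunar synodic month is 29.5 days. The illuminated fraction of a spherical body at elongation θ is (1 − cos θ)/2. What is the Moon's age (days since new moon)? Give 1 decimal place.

17.9 days

From f = (1 − cos θ)/2: cos θ = 1 − 2×0.89 = -0.780; arccos → 141.3°.
Waning ⇒ past full, so θ = 360° − 141.3° = 218.7°.
Age = 29.5 × 218.7°/360° ≈ 17.92 days.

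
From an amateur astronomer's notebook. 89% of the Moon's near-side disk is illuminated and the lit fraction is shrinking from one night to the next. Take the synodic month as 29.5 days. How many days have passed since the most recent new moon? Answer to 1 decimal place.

17.9 days

cos θ = 1 − 2f = -0.780, giving a principal value of 141.3°.
A waning Moon lies in 180°–360°, so θ = 360° − 141.3° = 218.7°.
That fraction of the synodic month is 218.7/360 × 29.5 d ≈ 17.92 d.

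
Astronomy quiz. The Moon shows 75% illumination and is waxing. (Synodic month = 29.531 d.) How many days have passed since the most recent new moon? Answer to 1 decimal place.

From f = (1 − cos θ)/2: cos θ = 1 − 2×0.75 = -0.500; arccos → 120.0°.
The Moon is waxing (0°–180°), so θ = 120.0° directly.
That fraction of the synodic month is 120.0/360 × 29.531 d ≈ 9.84 d.

9.8 days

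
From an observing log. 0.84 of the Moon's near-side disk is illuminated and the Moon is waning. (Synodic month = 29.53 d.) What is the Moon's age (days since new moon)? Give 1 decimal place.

18.6 days

Invert f = (1 − cos θ)/2 to get cos θ = 1 − 2(0.84) = -0.680, hence θ₀ = arccos -0.680 = 132.8°.
Waning ⇒ past full, so θ = 360° − 132.8° = 227.2°.
At 360°/29.53 d per day, 227.2° corresponds to 18.63 days.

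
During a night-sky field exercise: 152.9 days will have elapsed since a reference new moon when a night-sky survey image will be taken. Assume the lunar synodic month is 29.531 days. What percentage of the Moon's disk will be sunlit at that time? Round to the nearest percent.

28%

Reduce mod P: 152.9 − 5×29.531 = 5.25 d into the current lunation.
Elongation θ = 360° × 5.25/29.531 ≈ 63.9°.
cos 63.9° = 0.439, so f = (1 − 0.439)/2 = 0.280, so 28%.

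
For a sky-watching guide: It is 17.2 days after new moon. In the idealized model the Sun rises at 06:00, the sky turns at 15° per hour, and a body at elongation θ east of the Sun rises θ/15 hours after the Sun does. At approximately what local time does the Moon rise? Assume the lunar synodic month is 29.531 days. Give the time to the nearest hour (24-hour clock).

Phase angle: θ = 360°·(17.2 d)/(29.531 d) = 209.7°.
At 15° of sky rotation per hour, 209.7° corresponds to a 13.98 h lag.
06:00 + 13.98 h ≈ 19:59 → 20:00 to the nearest hour.

20:00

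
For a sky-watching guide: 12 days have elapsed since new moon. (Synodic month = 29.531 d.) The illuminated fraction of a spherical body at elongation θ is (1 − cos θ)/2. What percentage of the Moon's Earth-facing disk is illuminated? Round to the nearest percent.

92%

The Moon has covered 12/29.531 of its cycle, so θ ≈ 360° × 12/29.531 = 146.3°.
With cos θ = (-0.832), the lit fraction is (1 − (-0.832))/2 ≈ 0.916, so 92%.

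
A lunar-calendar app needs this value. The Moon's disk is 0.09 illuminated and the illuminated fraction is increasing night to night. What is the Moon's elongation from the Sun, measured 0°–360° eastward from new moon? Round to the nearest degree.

From f = (1 − cos θ)/2: cos θ = 1 − 2×0.09 = 0.820; arccos → 34.9°.
The Moon is waxing (0°–180°), so θ = 34.9° directly.

35°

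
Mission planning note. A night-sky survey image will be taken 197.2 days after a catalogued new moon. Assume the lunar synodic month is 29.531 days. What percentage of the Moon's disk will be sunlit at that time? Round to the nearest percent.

197.2/29.531 = 6.678 lunations, so 6 complete cycles and 20.01 d into the next.
Elongation θ = 360° × 20.01/29.531 ≈ 244.0°.
With cos θ = (-0.439), the lit fraction is (1 − (-0.439))/2 ≈ 0.719, so 72%.

72%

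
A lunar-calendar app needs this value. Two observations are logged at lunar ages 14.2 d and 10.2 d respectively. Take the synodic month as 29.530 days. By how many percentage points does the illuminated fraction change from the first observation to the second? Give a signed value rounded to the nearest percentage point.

θ₁ = 360° × 14.2/29.530 = 173.1°, f₁ = (1 − cos θ₁)/2 = 0.996.
θ₂ = 360° × 10.2/29.530 = 124.3°, f₂ = (1 − cos θ₂)/2 = 0.782.
Change = f₂ − f₁ = -0.214 → -21 percentage points.

-21 percentage points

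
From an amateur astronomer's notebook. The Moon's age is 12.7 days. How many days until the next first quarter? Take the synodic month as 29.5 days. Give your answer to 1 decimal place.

First quarter occurs at elongation 90°, i.e. at age 29.5 × 90/360 = 7.375 d.
Already past this cycle's first quarter; the next is at 7.375 + 29.5 = 36.875 d, so 36.875 − 12.7 = 24.175 days.

24.2 days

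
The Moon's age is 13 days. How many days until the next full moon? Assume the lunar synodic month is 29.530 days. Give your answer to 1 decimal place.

1.8 days

Full moon occurs at elongation 180°, i.e. at age 29.530 × 180/360 = 14.765 d.
So 1.765 days remain (14.765 − 13).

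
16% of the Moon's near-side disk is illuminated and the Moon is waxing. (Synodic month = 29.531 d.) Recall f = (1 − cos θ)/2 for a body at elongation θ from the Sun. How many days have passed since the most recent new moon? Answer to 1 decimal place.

From f = (1 − cos θ)/2: cos θ = 1 − 2×0.16 = 0.680; arccos → 47.2°.
The Moon is waxing (0°–180°), so θ = 47.2° directly.
That fraction of the synodic month is 47.2/360 × 29.531 d ≈ 3.87 d.

3.9 days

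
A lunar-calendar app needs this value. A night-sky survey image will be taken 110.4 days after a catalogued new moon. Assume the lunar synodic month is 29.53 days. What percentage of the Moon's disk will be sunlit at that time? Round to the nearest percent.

54%

Reduce mod P: 110.4 − 3×29.53 = 21.81 d into the current lunation.
Elongation θ = 360° × 21.81/29.53 ≈ 265.9°.
Illuminated fraction = (1 − cos 265.9°)/2 = (1 − (-0.072))/2 ≈ 0.536, so 54%.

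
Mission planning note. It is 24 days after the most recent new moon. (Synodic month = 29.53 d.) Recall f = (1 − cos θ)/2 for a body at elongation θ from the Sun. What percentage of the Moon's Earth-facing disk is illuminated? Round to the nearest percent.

31%

Elongation θ = 360° × 24/29.53 ≈ 292.6°.
With cos θ = 0.384, the lit fraction is (1 − 0.384)/2 ≈ 0.308, so 31%.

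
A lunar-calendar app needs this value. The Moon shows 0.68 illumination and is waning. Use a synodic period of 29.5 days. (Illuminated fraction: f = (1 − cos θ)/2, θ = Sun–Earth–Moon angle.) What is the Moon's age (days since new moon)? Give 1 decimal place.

20.4 days

Invert f = (1 − cos θ)/2 to get cos θ = 1 − 2(0.68) = -0.360, hence θ₀ = arccos -0.360 = 111.1°.
A waning Moon lies in 180°–360°, so θ = 360° − 111.1° = 248.9°.
At 360°/29.5 d per day, 248.9° corresponds to 20.40 days.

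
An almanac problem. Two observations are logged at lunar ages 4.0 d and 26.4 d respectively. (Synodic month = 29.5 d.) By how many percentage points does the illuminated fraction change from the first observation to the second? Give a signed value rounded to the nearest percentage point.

First observation: θ = 360°·4.0/29.5 = 48.8°, so f = 0.171.
Second observation: θ = 322.2°, f = 0.105.
Δf = 0.105 − 0.171 = -0.066, i.e. -7 pp.

-7 pp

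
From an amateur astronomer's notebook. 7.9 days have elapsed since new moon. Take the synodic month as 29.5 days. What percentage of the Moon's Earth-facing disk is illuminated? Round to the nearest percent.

The Moon has covered 7.9/29.5 of its cycle, so θ ≈ 360° × 7.9/29.5 = 96.4°.
Illuminated fraction = (1 − cos 96.4°)/2 = (1 − (-0.112))/2 ≈ 0.556, so 56%.

56%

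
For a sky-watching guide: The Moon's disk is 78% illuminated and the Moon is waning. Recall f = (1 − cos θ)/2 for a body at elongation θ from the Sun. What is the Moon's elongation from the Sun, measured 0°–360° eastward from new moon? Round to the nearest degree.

From f = (1 − cos θ)/2: cos θ = 1 − 2×0.78 = -0.560; arccos → 124.1°.
Waning ⇒ past full, so θ = 360° − 124.1° = 235.9°.

236°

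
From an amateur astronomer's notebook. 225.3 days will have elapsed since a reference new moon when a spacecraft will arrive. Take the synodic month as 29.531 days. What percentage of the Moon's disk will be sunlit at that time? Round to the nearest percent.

84%

225.3 d spans 7 complete synodic months (7 × 29.531 = 206.72 d) plus 18.58 d.
The Moon has covered 18.58/29.531 of its cycle, so θ ≈ 360° × 18.58/29.531 = 226.5°.
With cos θ = (-0.688), the lit fraction is (1 − (-0.688))/2 ≈ 0.844, so 84%.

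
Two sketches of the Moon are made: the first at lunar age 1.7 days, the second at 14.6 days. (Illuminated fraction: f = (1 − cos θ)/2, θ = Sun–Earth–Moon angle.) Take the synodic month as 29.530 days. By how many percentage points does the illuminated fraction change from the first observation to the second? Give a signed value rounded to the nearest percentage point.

First observation: θ = 360°·1.7/29.530 = 20.7°, so f = 0.032.
Second observation: θ = 178.0°, f = 1.000.
Δf = 1.000 − 0.032 = +0.967, i.e. +97 pp.

+97 percentage points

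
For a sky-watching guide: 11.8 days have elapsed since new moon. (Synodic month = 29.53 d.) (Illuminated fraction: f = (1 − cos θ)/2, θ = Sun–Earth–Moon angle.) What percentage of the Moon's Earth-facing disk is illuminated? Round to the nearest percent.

90%

Elongation θ = 360° × 11.8/29.53 ≈ 143.9°.
Illuminated fraction = (1 − cos 143.9°)/2 = (1 − (-0.808))/2 ≈ 0.904, so 90%.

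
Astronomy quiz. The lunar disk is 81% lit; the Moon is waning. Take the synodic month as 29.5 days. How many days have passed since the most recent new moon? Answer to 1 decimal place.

19.0 days

Invert f = (1 − cos θ)/2 to get cos θ = 1 − 2(0.81) = -0.620, hence θ₀ = arccos -0.620 = 128.3°.
Waning ⇒ past full, so θ = 360° − 128.3° = 231.7°.
That fraction of the synodic month is 231.7/360 × 29.5 d ≈ 18.99 d.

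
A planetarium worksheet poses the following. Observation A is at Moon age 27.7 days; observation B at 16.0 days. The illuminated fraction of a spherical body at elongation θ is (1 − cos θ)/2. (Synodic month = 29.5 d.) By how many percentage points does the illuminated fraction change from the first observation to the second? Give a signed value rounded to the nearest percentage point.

First observation: θ = 360°·27.7/29.5 = 338.0°, so f = 0.036.
Second observation: θ = 195.3°, f = 0.982.
Δf = 0.982 − 0.036 = +0.946, i.e. +95 pp.

+95 pp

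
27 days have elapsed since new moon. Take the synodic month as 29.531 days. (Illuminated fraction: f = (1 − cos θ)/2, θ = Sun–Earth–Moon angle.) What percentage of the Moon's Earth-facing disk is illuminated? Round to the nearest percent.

7%

Phase angle: θ = 360°·(27 d)/(29.531 d) = 329.1°.
cos 329.1° = 0.858, so f = (1 − 0.858)/2 = 0.071, so 7%.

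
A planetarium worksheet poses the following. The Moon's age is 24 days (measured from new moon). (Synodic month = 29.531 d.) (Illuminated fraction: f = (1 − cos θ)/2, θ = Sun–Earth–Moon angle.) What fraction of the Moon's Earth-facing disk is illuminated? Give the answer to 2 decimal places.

0.31

Elongation θ = 360° × 24/29.531 ≈ 292.6°.
Illuminated fraction = (1 − cos 292.6°)/2 = (1 − 0.384)/2 ≈ 0.308.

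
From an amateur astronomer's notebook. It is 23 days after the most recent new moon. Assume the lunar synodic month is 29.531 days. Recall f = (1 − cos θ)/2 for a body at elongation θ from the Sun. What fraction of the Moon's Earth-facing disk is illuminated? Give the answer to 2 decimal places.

The Moon has covered 23/29.531 of its cycle, so θ ≈ 360° × 23/29.531 = 280.4°.
cos 280.4° = 0.180, so f = (1 − 0.180)/2 = 0.410.

0.41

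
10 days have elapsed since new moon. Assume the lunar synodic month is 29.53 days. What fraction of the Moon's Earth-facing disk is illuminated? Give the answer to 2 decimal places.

0.76

The Moon has covered 10/29.53 of its cycle, so θ ≈ 360° × 10/29.53 = 121.9°.
cos 121.9° = (-0.529), so f = (1 − (-0.529))/2 = 0.764.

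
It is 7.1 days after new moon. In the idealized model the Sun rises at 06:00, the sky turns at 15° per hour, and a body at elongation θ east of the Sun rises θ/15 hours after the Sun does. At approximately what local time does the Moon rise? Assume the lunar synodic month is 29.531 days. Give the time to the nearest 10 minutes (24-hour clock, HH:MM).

The Moon has covered 7.1/29.531 of its cycle, so θ ≈ 360° × 7.1/29.531 = 86.6°.
Delay after the Sun = 86.6° / (15°/h) ≈ 5.77 h.
06:00 + 5.770 h ≈ 11:46 → 11:50 to the nearest ten minutes.

11:50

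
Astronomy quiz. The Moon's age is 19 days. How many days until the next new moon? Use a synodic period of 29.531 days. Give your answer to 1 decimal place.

10.5 days

The next new moon completes the synodic month: 29.531 − 19 = 10.531 days.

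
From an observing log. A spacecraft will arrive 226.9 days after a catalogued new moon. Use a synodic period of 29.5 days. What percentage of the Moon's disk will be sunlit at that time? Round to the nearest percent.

68%

Reduce mod P: 226.9 − 7×29.5 = 20.40 d into the current lunation.
Phase angle: θ = 360°·(20.40 d)/(29.5 d) = 248.9°.
With cos θ = (-0.359), the lit fraction is (1 − (-0.359))/2 ≈ 0.680, so 68%.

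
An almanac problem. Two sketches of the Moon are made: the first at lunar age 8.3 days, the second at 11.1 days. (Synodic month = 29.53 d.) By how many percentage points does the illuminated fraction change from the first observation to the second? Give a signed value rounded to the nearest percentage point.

θ₁ = 360° × 8.3/29.53 = 101.2°, f₁ = (1 − cos θ₁)/2 = 0.597.
θ₂ = 360° × 11.1/29.53 = 135.3°, f₂ = (1 − cos θ₂)/2 = 0.856.
Change = f₂ − f₁ = +0.259 → +26 percentage points.

+26 percentage points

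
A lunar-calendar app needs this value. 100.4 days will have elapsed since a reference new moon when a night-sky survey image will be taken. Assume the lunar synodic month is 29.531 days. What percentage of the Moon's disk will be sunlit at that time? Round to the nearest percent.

90%

100.4/29.531 = 3.400 lunations, so 3 complete cycles and 11.81 d into the next.
The Moon has covered 11.81/29.531 of its cycle, so θ ≈ 360° × 11.81/29.531 = 143.9°.
Illuminated fraction = (1 − cos 143.9°)/2 = (1 − (-0.808))/2 ≈ 0.904, so 90%.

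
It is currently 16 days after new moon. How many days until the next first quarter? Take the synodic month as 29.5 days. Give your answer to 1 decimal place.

20.9 days

First quarter is 0.25 of the way through the cycle: age 0.25 × 29.5 = 7.375 d.
This lunation's first quarter (7.375 d) has passed, so add one period: 36.875 − 16 = 20.875 days.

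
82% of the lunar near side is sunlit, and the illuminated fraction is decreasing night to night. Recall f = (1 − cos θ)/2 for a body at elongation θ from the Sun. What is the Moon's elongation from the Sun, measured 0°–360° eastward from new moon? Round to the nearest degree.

cos θ = 1 − 2f = -0.640, giving a principal value of 129.8°.
A waning Moon lies in 180°–360°, so θ = 360° − 129.8° = 230.2°.

230°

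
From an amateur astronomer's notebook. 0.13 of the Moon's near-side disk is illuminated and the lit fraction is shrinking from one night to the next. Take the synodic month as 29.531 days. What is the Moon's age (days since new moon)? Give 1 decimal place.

26.1 days

cos θ = 1 − 2f = 0.740, giving a principal value of 42.3°.
Waning ⇒ past full, so θ = 360° − 42.3° = 317.7°.
That fraction of the synodic month is 317.7/360 × 29.531 d ≈ 26.06 d.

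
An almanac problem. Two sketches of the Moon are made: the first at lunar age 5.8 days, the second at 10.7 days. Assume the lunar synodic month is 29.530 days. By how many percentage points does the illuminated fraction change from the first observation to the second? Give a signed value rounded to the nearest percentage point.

θ₁ = 360° × 5.8/29.530 = 70.7°, f₁ = (1 − cos θ₁)/2 = 0.335.
θ₂ = 360° × 10.7/29.530 = 130.4°, f₂ = (1 − cos θ₂)/2 = 0.824.
Change = f₂ − f₁ = +0.490 → +49 percentage points.

+49 pp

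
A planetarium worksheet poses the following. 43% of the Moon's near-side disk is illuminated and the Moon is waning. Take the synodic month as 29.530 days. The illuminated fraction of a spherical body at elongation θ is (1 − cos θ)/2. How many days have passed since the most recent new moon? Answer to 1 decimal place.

22.8 days

Invert f = (1 − cos θ)/2 to get cos θ = 1 − 2(0.43) = 0.140, hence θ₀ = arccos 0.140 = 82.0°.
Since the Moon is past full (waning), take the reflex angle: θ = 360° − 82.0° = 278.0°.
Age = 29.530 × 278.0°/360° ≈ 22.81 days.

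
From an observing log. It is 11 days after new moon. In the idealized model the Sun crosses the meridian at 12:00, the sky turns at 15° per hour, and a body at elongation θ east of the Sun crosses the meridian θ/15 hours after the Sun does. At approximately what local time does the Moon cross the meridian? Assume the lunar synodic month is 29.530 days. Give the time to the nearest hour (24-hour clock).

21:00

Phase angle: θ = 360°·(11 d)/(29.530 d) = 134.1°.
At 15° of sky rotation per hour, 134.1° corresponds to a 8.94 h lag.
12:00 + 8.94 h ≈ 20:56 → 21:00 to the nearest hour.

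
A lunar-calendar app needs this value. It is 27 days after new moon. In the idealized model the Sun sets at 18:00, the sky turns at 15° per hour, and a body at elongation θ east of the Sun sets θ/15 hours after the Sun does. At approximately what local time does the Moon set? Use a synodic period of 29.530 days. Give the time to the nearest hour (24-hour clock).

16:00

Elongation θ = 360° × 27/29.530 ≈ 329.2°.
The Moon trails the Sun by θ/15 = 329.2/15 ≈ 21.94 hours.
18:00 + 21.94 h ≈ 15:57 → 16:00 to the nearest hour.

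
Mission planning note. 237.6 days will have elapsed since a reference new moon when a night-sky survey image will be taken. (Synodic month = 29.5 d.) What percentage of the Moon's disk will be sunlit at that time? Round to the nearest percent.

Reduce mod P: 237.6 − 8×29.5 = 1.60 d into the current lunation.
Phase angle: θ = 360°·(1.60 d)/(29.5 d) = 19.5°.
With cos θ = 0.942, the lit fraction is (1 − 0.942)/2 ≈ 0.029, so 3%.

3%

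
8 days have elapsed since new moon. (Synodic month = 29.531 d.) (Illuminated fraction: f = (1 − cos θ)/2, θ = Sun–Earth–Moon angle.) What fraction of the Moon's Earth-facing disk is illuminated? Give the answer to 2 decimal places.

0.57

The Moon has covered 8/29.531 of its cycle, so θ ≈ 360° × 8/29.531 = 97.5°.
Illuminated fraction = (1 − cos 97.5°)/2 = (1 − (-0.131))/2 ≈ 0.565.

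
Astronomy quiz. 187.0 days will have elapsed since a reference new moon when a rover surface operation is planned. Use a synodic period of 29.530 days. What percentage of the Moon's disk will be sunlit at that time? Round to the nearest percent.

187.0 d spans 6 complete synodic months (6 × 29.530 = 177.18 d) plus 9.82 d.
Elongation θ = 360° × 9.82/29.530 ≈ 119.7°.
cos 119.7° = (-0.496), so f = (1 − (-0.496))/2 = 0.748, so 75%.

75%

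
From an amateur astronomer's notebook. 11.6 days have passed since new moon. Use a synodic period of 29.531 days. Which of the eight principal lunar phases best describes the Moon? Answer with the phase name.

θ ≈ 360° × 11.6/29.531 = 141°, which falls in the waxing gibbous sector.

waxing gibbous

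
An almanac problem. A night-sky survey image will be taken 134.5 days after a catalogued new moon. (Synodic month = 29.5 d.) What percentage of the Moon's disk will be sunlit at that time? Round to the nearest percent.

Reduce mod P: 134.5 − 4×29.5 = 16.50 d into the current lunation.
The Moon has covered 16.50/29.5 of its cycle, so θ ≈ 360° × 16.50/29.5 = 201.4°.
cos 201.4° = (-0.931), so f = (1 − (-0.931))/2 = 0.966, so 97%.

97%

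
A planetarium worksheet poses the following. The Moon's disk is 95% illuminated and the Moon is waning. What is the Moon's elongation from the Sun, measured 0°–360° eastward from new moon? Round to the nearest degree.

From f = (1 − cos θ)/2: cos θ = 1 − 2×0.95 = -0.900; arccos → 154.2°.
Waning ⇒ past full, so θ = 360° − 154.2° = 205.8°.

206°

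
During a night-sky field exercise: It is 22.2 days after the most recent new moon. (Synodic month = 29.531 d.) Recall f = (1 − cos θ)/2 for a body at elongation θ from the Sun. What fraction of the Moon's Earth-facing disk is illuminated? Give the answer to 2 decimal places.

0.49

Phase angle: θ = 360°·(22.2 d)/(29.531 d) = 270.6°.
cos 270.6° = 0.011, so f = (1 − 0.011)/2 = 0.494.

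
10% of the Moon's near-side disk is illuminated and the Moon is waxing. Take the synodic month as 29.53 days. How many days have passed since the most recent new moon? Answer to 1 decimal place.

3.0 days

From f = (1 − cos θ)/2: cos θ = 1 − 2×0.10 = 0.800; arccos → 36.9°.
Before full moon the principal value applies: θ = 36.9°.
Age = 29.53 × 36.9°/360° ≈ 3.02 days.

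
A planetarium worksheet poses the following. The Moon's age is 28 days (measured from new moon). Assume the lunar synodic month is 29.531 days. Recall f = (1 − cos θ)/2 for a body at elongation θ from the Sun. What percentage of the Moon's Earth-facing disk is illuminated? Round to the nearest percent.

3%

Phase angle: θ = 360°·(28 d)/(29.531 d) = 341.3°.
Illuminated fraction = (1 − cos 341.3°)/2 = (1 − 0.947)/2 ≈ 0.026, so 3%.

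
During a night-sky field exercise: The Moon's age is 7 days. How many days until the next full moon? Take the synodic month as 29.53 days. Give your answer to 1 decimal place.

Full moon is 0.5 of the way through the cycle: age 0.5 × 29.53 = 14.765 d.
That is 14.765 − 7 = 7.765 days ahead.

7.8 days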